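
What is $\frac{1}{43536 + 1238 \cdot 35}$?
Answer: $\frac{1}{86866} \approx 1.1512 \cdot 10^{-5}$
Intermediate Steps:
$\frac{1}{43536 + 1238 \cdot 35} = \frac{1}{43536 + 43330} = \frac{1}{86866}$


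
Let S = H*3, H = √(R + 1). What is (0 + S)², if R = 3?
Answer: 36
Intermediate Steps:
H = 2 (H = √(3 + 1) = √4 = 2)
S = 6 (S = 2*3 = 6)
(0 + S)² = (0 + 6)² = 6² = 36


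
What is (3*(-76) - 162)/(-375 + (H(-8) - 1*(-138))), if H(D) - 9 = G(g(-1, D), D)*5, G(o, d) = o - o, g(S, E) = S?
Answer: 65/38 ≈ 1.7105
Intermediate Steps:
G(o, d) = 0
H(D) = 9 (H(D) = 9 + 0*5 = 9 + 0 = 9)
(3*(-76) - 162)/(-375 + (H(-8) - 1*(-138))) = (3*(-76) - 162)/(-375 + (9 - 1*(-138))) = (-228 - 162)/(-375 + (9 + 138)) = -390/(-375 + 147) = -390/(-228) = -390*(-1/228) = 65/38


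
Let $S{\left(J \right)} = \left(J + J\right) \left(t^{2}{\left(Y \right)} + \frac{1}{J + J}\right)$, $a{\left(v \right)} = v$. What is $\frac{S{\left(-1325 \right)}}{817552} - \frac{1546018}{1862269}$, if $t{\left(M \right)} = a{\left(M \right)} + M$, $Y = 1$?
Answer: $- \frac{1283688297067}{1522501745488} \approx -0.84314$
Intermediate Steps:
$t{\left(M \right)} = 2 M$ ($t{\left(M \right)} = M + M = 2 M$)
$S{\left(J \right)} = 2 J \left(4 + \frac{1}{2 J}\right)$ ($S{\left(J \right)} = \left(J + J\right) \left(\left(2 \cdot 1\right)^{2} + \frac{1}{J + J}\right) = 2 J \left(2^{2} + \frac{1}{2 J}\right) = 2 J \left(4 + \frac{1}{2 J}\right)$)
$\frac{S{\left(-1325 \right)}}{817552} - \frac{1546018}{1862269} = \frac{1 + 8 \left(-1325\right)}{817552} - \frac{1546018}{1862269} = \left(1 - 10600\right) \frac{1}{817552} - \frac{1546018}{1862269} = \left(-10599\right) \frac{1}{817552} - \frac{1546018}{1862269} = - \frac{10599}{817552} - \frac{1546018}{1862269} = - \frac{1283688297067}{1522501745488}$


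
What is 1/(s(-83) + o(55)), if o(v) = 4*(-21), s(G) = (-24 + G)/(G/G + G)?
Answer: -82/6781 ≈ -0.012093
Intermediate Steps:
s(G) = (-24 + G)/(1 + G)
o(v) = -84
1/(s(-83) + o(55)) = 1/((-24 - 83)/(1 - 83) - 84) = 1/(-107/(-82) - 84) = 1/(-1/82*(-107) - 84) = 1/(107/82 - 84) = 1/(-6781/82) = -82/6781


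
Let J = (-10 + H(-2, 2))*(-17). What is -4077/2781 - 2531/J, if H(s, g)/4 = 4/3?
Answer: -818017/24514 ≈ -33.369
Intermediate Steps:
H(s, g) = 16/3 (H(s, g) = 4*(4/3) = 16/3)
J = 238/3 (J = (-10 + 16/3)*(-17) = -14/3*(-17) = 238/3 ≈ 79.333)
-4077/2781 - 2531/J = -4077/2781 - 2531/238/3 = -4077*1/2781 - 2531*3/238 = -151/103 - 7593/238 = -818017/24514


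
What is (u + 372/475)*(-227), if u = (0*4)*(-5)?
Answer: -84444/475 ≈ -177.78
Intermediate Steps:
u = 0 (u = 0*(-5) = 0)
(u + 372/475)*(-227) = (0 + 372/475)*(-227) = (372/475)*(-227) = -84444/475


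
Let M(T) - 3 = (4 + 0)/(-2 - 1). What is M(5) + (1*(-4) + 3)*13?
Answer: -34/3 ≈ -11.333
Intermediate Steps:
M(T) = 5/3 (M(T) = 3 + (4 + 0)/(-2 - 1) = 3 + 4/(-3) = 3 + 4*(-⅓) = 3 - 4/3 = 5/3)
M(5) + (1*(-4) + 3)*13 = 5/3 + (1*(-4) + 3)*13 = 5/3 + (-4 + 3)*13 = 5/3 - 1*13 = 5/3 - 13 = -34/3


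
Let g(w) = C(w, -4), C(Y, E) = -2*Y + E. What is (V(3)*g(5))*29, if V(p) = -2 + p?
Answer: -406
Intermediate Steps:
C(Y, E) = E - 2*Y
g(w) = -4 - 2*w
(V(3)*g(5))*29 = ((-2 + 3)*(-4 - 2*5))*29 = (1*(-4 - 10))*29 = (1*(-14))*29 = -14*29 = -406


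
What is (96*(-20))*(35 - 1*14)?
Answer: -40320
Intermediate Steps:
(96*(-20))*(35 - 1*14) = -1920*(35 - 14) = -1920*21 = -40320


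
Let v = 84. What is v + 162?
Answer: 246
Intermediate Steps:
v + 162 = 84 + 162 = 246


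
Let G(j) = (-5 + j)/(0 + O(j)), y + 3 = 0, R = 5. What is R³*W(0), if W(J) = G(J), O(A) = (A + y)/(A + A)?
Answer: 0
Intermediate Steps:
y = -3 (y = -3 + 0 = -3)
O(A) = (-3 + A)/(2*A) (O(A) = (A - 3)/(A + A) = (-3 + A)/((2*A)) = (-3 + A)*(1/(2*A)) = (-3 + A)/(2*A))
G(j) = 2*j*(-5 + j)/(-3 + j) (G(j) = (-5 + j)/(0 + (-3 + j)/(2*j)) = (-5 + j)/(((-3 + j)/(2*j))) = (-5 + j)*(2*j/(-3 + j)) = 2*j*(-5 + j)/(-3 + j))
W(J) = 2*J*(-5 + J)/(-3 + J)
R³*W(0) = 5³*(2*0*(-5 + 0)/(-3 + 0)) = 125*(2*0*(-5)/(-3)) = 125*(2*0*(-⅓)*(-5)) = 125*0 = 0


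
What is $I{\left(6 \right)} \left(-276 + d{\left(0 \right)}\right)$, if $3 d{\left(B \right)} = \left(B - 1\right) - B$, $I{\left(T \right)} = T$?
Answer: $-1658$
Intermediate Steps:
$d{\left(B \right)} = - \frac{1}{3}$ ($d{\left(B \right)} = \frac{\left(B - 1\right) - B}{3} = \frac{\left(-1 + B\right) - B}{3} = \frac{1}{3} \left(-1\right) = - \frac{1}{3}$)
$I{\left(6 \right)} \left(-276 + d{\left(0 \right)}\right) = 6 \left(-276 - \frac{1}{3}\right) = 6 \left(- \frac{829}{3}\right) = -1658$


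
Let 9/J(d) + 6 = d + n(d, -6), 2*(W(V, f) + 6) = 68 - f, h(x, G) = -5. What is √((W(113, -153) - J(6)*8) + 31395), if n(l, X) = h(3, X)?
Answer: √3151390/10 ≈ 177.52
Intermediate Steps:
W(V, f) = 28 - f/2 (W(V, f) = -6 + (68 - f)/2 = -6 + (34 - f/2) = 28 - f/2)
n(l, X) = -5
J(d) = 9/(-11 + d) (J(d) = 9/(-6 + (d - 5)) = 9/(-6 + (-5 + d)) = 9/(-11 + d))
√((W(113, -153) - J(6)*8) + 31395) = √(((28 - ½*(-153)) - 9/(-11 + 6)*8) + 31395) = √(((28 + 153/2) - 9/(-5)*8) + 31395) = √((209/2 - 9*(-⅕)*8) + 31395) = √((209/2 - (-9)*8/5) + 31395) = √((209/2 - 1*(-72/5)) + 31395) = √((209/2 + 72/5) + 31395) = √(1189/10 + 31395) = √(315139/10) = √3151390/10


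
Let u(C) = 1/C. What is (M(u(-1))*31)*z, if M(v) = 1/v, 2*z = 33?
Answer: -1023/2 ≈ -511.50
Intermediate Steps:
z = 33/2 (z = (1/2)*33 = 33/2 ≈ 16.500)
M(v) = 1/v
(M(u(-1))*31)*z = (31/1/(-1))*(33/2) = (31/(-1))*(33/2) = -1*31*(33/2) = -31*33/2 = -1023/2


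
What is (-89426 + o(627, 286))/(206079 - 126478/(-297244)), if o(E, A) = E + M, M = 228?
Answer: -13163599162/30627936377 ≈ -0.42979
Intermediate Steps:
o(E, A) = 228 + E (o(E, A) = E + 228 = 228 + E)
(-89426 + o(627, 286))/(206079 - 126478/(-297244)) = (-89426 + (228 + 627))/(206079 - 126478/(-297244)) = (-89426 + 855)/(206079 - 126478*(-1/297244)) = -88571/(206079 + 63239/148622) = -88571/30627936377/148622 = -88571*148622/30627936377 = -13163599162/30627936377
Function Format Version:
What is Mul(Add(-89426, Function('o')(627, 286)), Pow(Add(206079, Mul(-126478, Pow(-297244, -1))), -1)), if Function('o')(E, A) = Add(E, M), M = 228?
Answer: Rational(-13163599162, 30627936377) ≈ -0.42979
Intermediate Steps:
Function('o')(E, A) = Add(228, E) (Function('o')(E, A) = Add(E, 228) = Add(228, E))
Mul(Add(-89426, Function('o')(627, 286)), Pow(Add(206079, Mul(-126478, Pow(-297244, -1))), -1)) = Mul(Add(-89426, Add(228, 627)), Pow(Add(206079, Mul(-126478, Pow(-297244, -1))), -1)) = Mul(Add(-89426, 855), Pow(Add(206079, Mul(-126478, Rational(-1, 297244))), -1)) = Mul(-88571, Pow(Add(206079, Rational(63239, 148622)), -1)) = Mul(-88571, Pow(Rational(30627936377, 148622), -1)) = Mul(-88571, Rational(148622, 30627936377)) = Rational(-13163599162, 30627936377)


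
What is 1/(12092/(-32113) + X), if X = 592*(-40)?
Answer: -32113/760447932 ≈ -4.2229e-5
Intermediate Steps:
X = -23680
1/(12092/(-32113) + X) = 1/(12092/(-32113) - 23680) = 1/(12092*(-1/32113) - 23680) = 1/(-12092/32113 - 23680) = 1/(-760447932/32113) = -32113/760447932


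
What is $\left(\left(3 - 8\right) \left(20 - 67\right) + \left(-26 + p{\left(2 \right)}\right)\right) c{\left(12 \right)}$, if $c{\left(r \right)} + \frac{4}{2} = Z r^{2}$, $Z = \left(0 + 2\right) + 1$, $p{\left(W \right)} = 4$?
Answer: $91590$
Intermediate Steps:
$Z = 3$ ($Z = 2 + 1 = 3$)
$c{\left(r \right)} = -2 + 3 r^{2}$
$\left(\left(3 - 8\right) \left(20 - 67\right) + \left(-26 + p{\left(2 \right)}\right)\right) c{\left(12 \right)} = \left(\left(3 - 8\right) \left(20 - 67\right) + \left(-26 + 4\right)\right) \left(-2 + 3 \cdot 12^{2}\right) = \left(\left(-5\right) \left(-47\right) - 22\right) \left(-2 + 3 \cdot 144\right) = \left(235 - 22\right) \left(-2 + 432\right) = 213 \cdot 430 = 91590$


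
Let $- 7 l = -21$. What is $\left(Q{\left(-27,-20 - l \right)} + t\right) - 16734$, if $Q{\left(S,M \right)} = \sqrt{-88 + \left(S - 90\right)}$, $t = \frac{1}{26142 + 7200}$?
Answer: $- \frac{557945027}{33342} + i \sqrt{205} \approx -16734.0 + 14.318 i$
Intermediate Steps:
$l = 3$ ($l = \left(- \frac{1}{7}\right) \left(-21\right) = 3$)
$t = \frac{1}{33342} \approx 2.9992 \cdot 10^{-5}$
$Q{\left(S,M \right)} = \sqrt{-178 + S}$ ($Q{\left(S,M \right)} = \sqrt{-88 + \left(-90 + S\right)} = \sqrt{-178 + S}$)
$\left(Q{\left(-27,-20 - l \right)} + t\right) - 16734 = \left(\sqrt{-178 - 27} + \frac{1}{33342}\right) - 16734 = \left(\sqrt{-205} + \frac{1}{33342}\right) - 16734 = \left(i \sqrt{205} + \frac{1}{33342}\right) - 16734 = \left(\frac{1}{33342} + i \sqrt{205}\right) - 16734 = - \frac{557945027}{33342} + i \sqrt{205}$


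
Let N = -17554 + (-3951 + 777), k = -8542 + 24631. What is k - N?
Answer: 36817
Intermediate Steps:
k = 16089
N = -20728 (N = -17554 - 3174 = -20728)
k - N = 16089 - 1*(-20728) = 16089 + 20728 = 36817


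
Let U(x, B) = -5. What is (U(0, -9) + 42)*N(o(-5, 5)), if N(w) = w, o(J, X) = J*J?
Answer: 925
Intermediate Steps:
o(J, X) = J²
(U(0, -9) + 42)*N(o(-5, 5)) = (-5 + 42)*(-5)² = 37*25 = 925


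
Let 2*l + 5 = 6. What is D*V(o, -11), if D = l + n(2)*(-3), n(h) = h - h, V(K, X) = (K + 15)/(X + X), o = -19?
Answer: 1/11 ≈ 0.090909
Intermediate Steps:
l = ½ (l = -5/2 + (½)*6 = -5/2 + 3 = ½ ≈ 0.50000)
V(K, X) = (15 + K)/(2*X) (V(K, X) = (15 + K)/((2*X)) = (15 + K)*(1/(2*X)) = (15 + K)/(2*X))
n(h) = 0
D = ½ (D = ½ + 0*(-3) = ½ + 0 = ½ ≈ 0.50000)
D*V(o, -11) = ((½)*(15 - 19)/(-11))/2 = ((½)*(-1/11)*(-4))/2 = (½)*(2/11) = 1/11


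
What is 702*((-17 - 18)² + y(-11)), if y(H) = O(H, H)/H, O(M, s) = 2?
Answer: 9458046/11 ≈ 8.5982e+5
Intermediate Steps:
y(H) = 2/H
702*((-17 - 18)² + y(-11)) = 702*((-17 - 18)² + 2/(-11)) = 702*((-35)² + 2*(-1/11)) = 702*(1225 - 2/11) = 702*(13473/11) = 9458046/11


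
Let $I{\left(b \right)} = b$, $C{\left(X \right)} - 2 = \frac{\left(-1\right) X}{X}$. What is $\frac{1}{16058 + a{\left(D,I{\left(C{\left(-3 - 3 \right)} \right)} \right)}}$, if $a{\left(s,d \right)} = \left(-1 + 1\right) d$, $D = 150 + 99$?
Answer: $\frac{1}{16058} \approx 6.2274 \cdot 10^{-5}$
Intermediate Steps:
$C{\left(X \right)} = 1$ ($C{\left(X \right)} = 2 + \frac{\left(-1\right) X}{X} = 2 - 1 = 1$)
$D = 249$
$a{\left(s,d \right)} = 0$ ($a{\left(s,d \right)} = 0 d = 0$)
$\frac{1}{16058 + a{\left(D,I{\left(C{\left(-3 - 3 \right)} \right)} \right)}} = \frac{1}{16058 + 0} = \frac{1}{16058}$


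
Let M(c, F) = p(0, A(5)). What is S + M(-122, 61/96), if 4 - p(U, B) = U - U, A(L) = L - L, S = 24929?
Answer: 24933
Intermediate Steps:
A(L) = 0
p(U, B) = 4 (p(U, B) = 4 - (U - U) = 4 - 1*0 = 4 + 0 = 4)
M(c, F) = 4
S + M(-122, 61/96) = 24929 + 4 = 24933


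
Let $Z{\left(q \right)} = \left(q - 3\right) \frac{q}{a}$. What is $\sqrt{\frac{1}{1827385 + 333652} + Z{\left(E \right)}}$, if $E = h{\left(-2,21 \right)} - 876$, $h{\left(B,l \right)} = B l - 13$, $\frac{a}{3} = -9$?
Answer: $\frac{i \sqrt{12182662620673282281}}{19449333} \approx 179.46 i$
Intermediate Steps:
$a = -27$ ($a = 3 \left(-9\right) = -27$)
$h{\left(B,l \right)} = -13 + B l$
$E = -931$ ($E = \left(-13 - 42\right) - 876 = -55 - 876 = -931$)
$Z{\left(q \right)} = - \frac{q \left(-3 + q\right)}{27}$ ($Z{\left(q \right)} = \left(q - 3\right) \frac{q}{-27} = \left(-3 + q\right) q \left(- \frac{1}{27}\right) = \left(-3 + q\right) \left(- \frac{q}{27}\right) = - \frac{q \left(-3 + q\right)}{27}$)
$\sqrt{\frac{1}{1827385 + 333652} + Z{\left(E \right)}} = \sqrt{\frac{1}{1827385 + 333652} + \frac{1}{27} \left(-931\right) \left(3 - -931\right)} = \sqrt{\frac{1}{2161037} + \frac{1}{27} \left(-931\right) \left(3 + 931\right)} = \sqrt{\frac{1}{2161037} + \frac{1}{27} \left(-931\right) 934} = \sqrt{\frac{1}{2161037} - \frac{869554}{27}} = \sqrt{- \frac{1879138367471}{58347999}} = \frac{i \sqrt{12182662620673282281}}{19449333}$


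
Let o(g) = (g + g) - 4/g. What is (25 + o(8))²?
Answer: 6561/4 ≈ 1640.3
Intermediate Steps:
o(g) = -4/g + 2*g (o(g) = 2*g - 4/g = -4/g + 2*g)
(25 + o(8))² = (25 + (-4/8 + 2*8))² = (25 + (-4*⅛ + 16))² = (25 + (-½ + 16))² = (25 + 31/2)² = (81/2)² = 6561/4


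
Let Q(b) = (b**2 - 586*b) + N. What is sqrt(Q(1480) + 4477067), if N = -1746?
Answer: 11*sqrt(47921) ≈ 2408.0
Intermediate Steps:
Q(b) = -1746 + b**2 - 586*b (Q(b) = (b**2 - 586*b) - 1746 = -1746 + b**2 - 586*b)
sqrt(Q(1480) + 4477067) = sqrt((-1746 + 1480**2 - 586*1480) + 4477067) = sqrt((-1746 + 2190400 - 867280) + 4477067) = sqrt(1321374 + 4477067) = sqrt(5798441) = 11*sqrt(47921)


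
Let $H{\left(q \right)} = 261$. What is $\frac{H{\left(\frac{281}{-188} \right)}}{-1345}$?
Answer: $- \frac{261}{1345} \approx -0.19405$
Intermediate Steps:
$\frac{H{\left(\frac{281}{-188} \right)}}{-1345} = \frac{261}{-1345} = 261 \left(- \frac{1}{1345}\right) = - \frac{261}{1345}$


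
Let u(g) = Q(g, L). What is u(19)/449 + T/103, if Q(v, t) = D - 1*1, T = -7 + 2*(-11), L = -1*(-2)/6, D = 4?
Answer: -12712/46247 ≈ -0.27487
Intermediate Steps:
L = ⅓ (L = 2*(⅙) = ⅓ ≈ 0.33333)
T = -29 (T = -7 - 22 = -29)
Q(v, t) = 3 (Q(v, t) = 4 - 1*1 = 4 - 1 = 3)
u(g) = 3
u(19)/449 + T/103 = 3/449 - 29/103 = -12712/46247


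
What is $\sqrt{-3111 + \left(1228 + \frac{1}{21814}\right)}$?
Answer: $\frac{i \sqrt{896026650454}}{21814} \approx 43.394 i$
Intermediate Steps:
$\sqrt{-3111 + \left(1228 + \frac{1}{21814}\right)} = \sqrt{-3111 + \frac{26787593}{21814}} = \sqrt{- \frac{41075761}{21814}} = \frac{i \sqrt{896026650454}}{21814}$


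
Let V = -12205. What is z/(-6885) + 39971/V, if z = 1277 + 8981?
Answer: -16015969/3361257 ≈ -4.7649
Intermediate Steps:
z = 10258
z/(-6885) + 39971/V = 10258/(-6885) + 39971/(-12205) = 10258*(-1/6885) + 39971*(-1/12205) = -10258/6885 - 39971/12205 = -16015969/3361257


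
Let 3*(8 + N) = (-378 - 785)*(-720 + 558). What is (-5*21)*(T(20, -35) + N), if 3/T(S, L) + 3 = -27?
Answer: -13186719/2 ≈ -6.5934e+6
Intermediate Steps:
T(S, L) = -1/10 (T(S, L) = 3/(-3 - 27) = 3/(-30) = 3*(-1/30) = -1/10)
N = 62794 (N = -8 + ((-378 - 785)*(-720 + 558))/3 = -8 + (-1163*(-162))/3 = -8 + (1/3)*188406 = -8 + 62802 = 62794)
(-5*21)*(T(20, -35) + N) = (-5*21)*(-1/10 + 62794) = -105*627939/10 = -13186719/2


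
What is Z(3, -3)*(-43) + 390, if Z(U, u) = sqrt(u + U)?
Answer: 390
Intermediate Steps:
Z(U, u) = sqrt(U + u)
Z(3, -3)*(-43) + 390 = sqrt(3 - 3)*(-43) + 390 = sqrt(0)*(-43) + 390 = 0*(-43) + 390 = 0 + 390 = 390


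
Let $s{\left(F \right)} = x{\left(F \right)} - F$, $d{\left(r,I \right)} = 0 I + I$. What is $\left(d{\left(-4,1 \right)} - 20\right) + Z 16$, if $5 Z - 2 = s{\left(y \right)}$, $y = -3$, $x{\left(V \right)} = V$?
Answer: $- \frac{63}{5} \approx -12.6$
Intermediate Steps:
$d{\left(r,I \right)} = I$ ($d{\left(r,I \right)} = 0 + I = I$)
$s{\left(F \right)} = 0$ ($s{\left(F \right)} = F - F = 0$)
$Z = \frac{2}{5}$ ($Z = \frac{2}{5} + \frac{1}{5} \cdot 0 = \frac{2}{5} + 0 = \frac{2}{5} \approx 0.4$)
$\left(d{\left(-4,1 \right)} - 20\right) + Z 16 = \left(1 - 20\right) + \frac{2}{5} \cdot 16 = \left(1 - 20\right) + \frac{32}{5} = -19 + \frac{32}{5} = - \frac{63}{5}$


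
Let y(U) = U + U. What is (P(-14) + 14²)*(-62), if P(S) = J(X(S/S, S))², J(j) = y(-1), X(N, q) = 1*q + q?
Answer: -12400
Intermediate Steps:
X(N, q) = 2*q (X(N, q) = q + q = 2*q)
y(U) = 2*U
J(j) = -2 (J(j) = 2*(-1) = -2)
P(S) = 4 (P(S) = (-2)² = 4)
(P(-14) + 14²)*(-62) = (4 + 14²)*(-62) = (4 + 196)*(-62) = 200*(-62) = -12400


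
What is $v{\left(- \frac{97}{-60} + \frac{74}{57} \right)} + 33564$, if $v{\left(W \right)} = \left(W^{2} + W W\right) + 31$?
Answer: $\frac{21841073329}{649800} \approx 33612.0$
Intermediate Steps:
$v{\left(W \right)} = 31 + 2 W^{2}$ ($v{\left(W \right)} = \left(W^{2} + W^{2}\right) + 31 = 2 W^{2} + 31 = 31 + 2 W^{2}$)
$v{\left(- \frac{97}{-60} + \frac{74}{57} \right)} + 33564 = \left(31 + 2 \left(- \frac{97}{-60} + \frac{74}{57}\right)^{2}\right) + 33564 = \left(31 + 2 \left(\left(-97\right) \left(- \frac{1}{60}\right) + 74 \cdot \frac{1}{57}\right)^{2}\right) + 33564 = \left(31 + 2 \left(\frac{97}{60} + \frac{74}{57}\right)^{2}\right) + 33564 = \left(31 + 2 \left(\frac{3323}{1140}\right)^{2}\right) + 33564 = \left(31 + 2 \cdot \frac{11042329}{1299600}\right) + 33564 = \left(31 + \frac{11042329}{649800}\right) + 33564 = \frac{31186129}{649800} + 33564 = \frac{21841073329}{649800}$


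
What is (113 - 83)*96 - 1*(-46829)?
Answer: 49709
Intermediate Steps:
(113 - 83)*96 - 1*(-46829) = 30*96 + 46829 = 2880 + 46829 = 49709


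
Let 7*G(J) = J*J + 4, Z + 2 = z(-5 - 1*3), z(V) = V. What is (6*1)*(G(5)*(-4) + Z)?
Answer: -1116/7 ≈ -159.43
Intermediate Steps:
Z = -10 (Z = -2 + (-5 - 1*3) = -2 + (-5 - 3) = -2 - 8 = -10)
G(J) = 4/7 + J²/7 (G(J) = (J*J + 4)/7 = (J² + 4)/7 = (4 + J²)/7 = 4/7 + J²/7)
(6*1)*(G(5)*(-4) + Z) = (6*1)*((4/7 + (⅐)*5²)*(-4) - 10) = 6*((4/7 + (⅐)*25)*(-4) - 10) = 6*((4/7 + 25/7)*(-4) - 10) = 6*((29/7)*(-4) - 10) = 6*(-116/7 - 10) = 6*(-186/7) = -1116/7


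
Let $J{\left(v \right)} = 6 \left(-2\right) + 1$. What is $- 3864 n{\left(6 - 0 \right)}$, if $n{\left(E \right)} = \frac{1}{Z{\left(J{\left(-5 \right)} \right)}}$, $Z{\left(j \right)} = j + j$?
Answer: $\frac{1932}{11} \approx 175.64$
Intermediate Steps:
$J{\left(v \right)} = -11$ ($J{\left(v \right)} = -12 + 1 = -11$)
$Z{\left(j \right)} = 2 j$
$n{\left(E \right)} = - \frac{1}{22}$ ($n{\left(E \right)} = \frac{1}{2 \left(-11\right)} = \frac{1}{-22} = - \frac{1}{22}$)
$- 3864 n{\left(6 - 0 \right)} = \left(-3864\right) \left(- \frac{1}{22}\right) = \frac{1932}{11}$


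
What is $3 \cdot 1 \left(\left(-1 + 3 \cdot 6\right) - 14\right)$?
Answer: $9$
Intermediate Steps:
$3 \cdot 1 \left(\left(-1 + 3 \cdot 6\right) - 14\right) = 3 \left(\left(-1 + 18\right) - 14\right) = 3 \left(17 - 14\right) = 3 \cdot 3 = 9$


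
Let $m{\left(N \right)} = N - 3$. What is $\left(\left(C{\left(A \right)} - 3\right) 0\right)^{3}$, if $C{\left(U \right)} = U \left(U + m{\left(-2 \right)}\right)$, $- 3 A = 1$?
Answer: $0$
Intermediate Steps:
$m{\left(N \right)} = -3 + N$ ($m{\left(N \right)} = N - 3 = -3 + N$)
$A = - \frac{1}{3}$ ($A = \left(- \frac{1}{3}\right) 1 = - \frac{1}{3} \approx -0.33333$)
$C{\left(U \right)} = U \left(-5 + U\right)$ ($C{\left(U \right)} = U \left(U - 5\right) = U \left(-5 + U\right)$)
$\left(\left(C{\left(A \right)} - 3\right) 0\right)^{3} = \left(\left(- \frac{-5 - \frac{1}{3}}{3} - 3\right) 0\right)^{3} = \left(\left(\left(- \frac{1}{3}\right) \left(- \frac{16}{3}\right) - 3\right) 0\right)^{3} = \left(\left(\frac{16}{9} - 3\right) 0\right)^{3} = \left(\left(- \frac{11}{9}\right) 0\right)^{3} = 0^{3} = 0$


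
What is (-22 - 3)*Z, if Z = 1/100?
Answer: -1/4 ≈ -0.25000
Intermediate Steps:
Z = 1/100 ≈ 0.010000
(-22 - 3)*Z = (-22 - 3)*(1/100) = -25*1/100 = -1/4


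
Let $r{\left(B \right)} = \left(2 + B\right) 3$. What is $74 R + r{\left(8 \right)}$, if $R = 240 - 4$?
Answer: $17494$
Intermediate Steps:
$R = 236$ ($R = 240 - 4 = 236$)
$r{\left(B \right)} = 6 + 3 B$
$74 R + r{\left(8 \right)} = 74 \cdot 236 + \left(6 + 3 \cdot 8\right) = 17464 + \left(6 + 24\right) = 17464 + 30 = 17494$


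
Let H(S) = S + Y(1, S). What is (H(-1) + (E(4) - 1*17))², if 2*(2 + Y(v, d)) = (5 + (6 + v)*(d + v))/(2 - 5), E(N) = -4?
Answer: 22201/36 ≈ 616.69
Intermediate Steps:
Y(v, d) = -17/6 - (6 + v)*(d + v)/6 (Y(v, d) = -2 + ((5 + (6 + v)*(d + v))/(2 - 5))/2 = -2 + ((5 + (6 + v)*(d + v))/(-3))/2 = -2 + ((5 + (6 + v)*(d + v))*(-⅓))/2 = -2 + (-5/3 - (6 + v)*(d + v)/3)/2 = -2 + (-⅚ - (6 + v)*(d + v)/6) = -17/6 - (6 + v)*(d + v)/6)
H(S) = -4 - S/6 (H(S) = S + (-17/6 - S - 1*1 - ⅙*1² - ⅙*S*1) = S + (-17/6 - S - 1 - ⅙*1 - S/6) = S + (-17/6 - S - 1 - ⅙ - S/6) = S + (-4 - 7*S/6) = -4 - S/6)
(H(-1) + (E(4) - 1*17))² = ((-4 - ⅙*(-1)) + (-4 - 1*17))² = ((-4 + ⅙) + (-4 - 17))² = (-23/6 - 21)² = (-149/6)² = 22201/36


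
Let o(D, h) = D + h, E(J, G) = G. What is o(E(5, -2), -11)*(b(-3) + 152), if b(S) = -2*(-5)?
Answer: -2106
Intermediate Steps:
b(S) = 10
o(E(5, -2), -11)*(b(-3) + 152) = (-2 - 11)*(10 + 152) = -13*162 = -2106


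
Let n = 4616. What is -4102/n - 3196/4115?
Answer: -15816233/9497420 ≈ -1.6653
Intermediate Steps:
-4102/n - 3196/4115 = -4102/4616 - 3196/4115 = -4102*1/4616 - 3196*1/4115 = -2051/2308 - 3196/4115 = -15816233/9497420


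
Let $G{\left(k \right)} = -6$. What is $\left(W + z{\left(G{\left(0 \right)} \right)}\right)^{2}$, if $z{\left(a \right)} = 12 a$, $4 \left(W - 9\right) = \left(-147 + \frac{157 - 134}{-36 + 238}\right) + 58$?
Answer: $\frac{4741561881}{652864} \approx 7262.7$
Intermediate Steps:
$W = - \frac{10683}{808}$ ($W = 9 + \frac{\left(-147 + \frac{157 - 134}{-36 + 238}\right) + 58}{4} = 9 + \frac{\left(-147 + \frac{23}{202}\right) + 58}{4} = 9 + \frac{- \frac{29671}{202} + 58}{4} = 9 + \frac{1}{4} \left(- \frac{17955}{202}\right) = 9 - \frac{17955}{808} = - \frac{10683}{808} \approx -13.222$)
$\left(W + z{\left(G{\left(0 \right)} \right)}\right)^{2} = \left(- \frac{10683}{808} + 12 \left(-6\right)\right)^{2} = \left(- \frac{10683}{808} - 72\right)^{2} = \left(- \frac{68859}{808}\right)^{2} = \frac{4741561881}{652864}$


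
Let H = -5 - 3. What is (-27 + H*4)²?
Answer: 3481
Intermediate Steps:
H = -8
(-27 + H*4)² = (-27 - 8*4)² = (-27 - 32)² = (-59)² = 3481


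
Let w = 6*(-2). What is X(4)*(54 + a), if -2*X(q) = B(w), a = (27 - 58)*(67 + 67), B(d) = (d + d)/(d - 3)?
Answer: 3280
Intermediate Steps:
w = -12
B(d) = 2*d/(-3 + d) (B(d) = (2*d)/(-3 + d) = 2*d/(-3 + d))
a = -4154 (a = -31*134 = -4154)
X(q) = -4/5 (X(q) = -(-12)/(-3 - 12) = -(-12)/(-15) = -(-12)*(-1)/15 = -1/2*8/5 = -4/5)
X(4)*(54 + a) = -4*(54 - 4154)/5 = -4/5*(-4100) = 3280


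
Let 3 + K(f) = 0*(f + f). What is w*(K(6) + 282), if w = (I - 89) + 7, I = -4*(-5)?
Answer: -17298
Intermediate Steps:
K(f) = -3 (K(f) = -3 + 0*(f + f) = -3 + 0*(2*f) = -3 + 0 = -3)
I = 20
w = -62 (w = (20 - 89) + 7 = -69 + 7 = -62)
w*(K(6) + 282) = -62*(-3 + 282) = -62*279 = -17298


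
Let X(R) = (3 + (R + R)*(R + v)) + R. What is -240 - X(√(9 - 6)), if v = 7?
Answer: -249 - 15*√3 ≈ -274.98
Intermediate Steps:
X(R) = 3 + R + 2*R*(7 + R) (X(R) = (3 + (R + R)*(R + 7)) + R = (3 + (2*R)*(7 + R)) + R = (3 + 2*R*(7 + R)) + R = 3 + R + 2*R*(7 + R))
-240 - X(√(9 - 6)) = -240 - (3 + 2*(√(9 - 6))² + 15*√(9 - 6)) = -240 - (3 + 2*(√3)² + 15*√3) = -240 - (3 + 2*3 + 15*√3) = -240 - (3 + 6 + 15*√3) = -240 - (9 + 15*√3) = -240 + (-9 - 15*√3) = -249 - 15*√3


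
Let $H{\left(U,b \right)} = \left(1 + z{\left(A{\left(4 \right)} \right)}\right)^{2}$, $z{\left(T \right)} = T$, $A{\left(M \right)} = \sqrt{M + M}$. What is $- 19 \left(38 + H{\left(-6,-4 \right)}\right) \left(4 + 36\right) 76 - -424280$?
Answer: $-2290440 - 231040 \sqrt{2} \approx -2.6172 \cdot 10^{6}$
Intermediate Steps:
$A{\left(M \right)} = \sqrt{2} \sqrt{M}$ ($A{\left(M \right)} = \sqrt{2 M} = \sqrt{2} \sqrt{M}$)
$H{\left(U,b \right)} = \left(1 + 2 \sqrt{2}\right)^{2}$ ($H{\left(U,b \right)} = \left(1 + \sqrt{2} \sqrt{4}\right)^{2} = \left(1 + \sqrt{2} \cdot 2\right)^{2} = \left(1 + 2 \sqrt{2}\right)^{2}$)
$- 19 \left(38 + H{\left(-6,-4 \right)}\right) \left(4 + 36\right) 76 - -424280 = - 19 \left(38 + \left(9 + 4 \sqrt{2}\right)\right) \left(4 + 36\right) 76 - -424280 = - 19 \left(47 + 4 \sqrt{2}\right) 40 \cdot 76 + 424280 = - 19 \left(1880 + 160 \sqrt{2}\right) 76 + 424280 = \left(-35720 - 3040 \sqrt{2}\right) 76 + 424280 = \left(-2714720 - 231040 \sqrt{2}\right) + 424280 = -2290440 - 231040 \sqrt{2}$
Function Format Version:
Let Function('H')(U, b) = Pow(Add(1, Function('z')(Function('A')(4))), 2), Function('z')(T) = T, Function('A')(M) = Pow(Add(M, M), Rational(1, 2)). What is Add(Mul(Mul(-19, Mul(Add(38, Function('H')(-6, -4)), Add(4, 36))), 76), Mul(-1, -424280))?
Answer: Add(-2290440, Mul(-231040, Pow(2, Rational(1, 2)))) ≈ -2.6172e+6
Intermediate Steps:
Function('A')(M) = Mul(Pow(2, Rational(1, 2)), Pow(M, Rational(1, 2))) (Function('A')(M) = Pow(Mul(2, M), Rational(1, 2)) = Mul(Pow(2, Rational(1, 2)), Pow(M, Rational(1, 2))))
Function('H')(U, b) = Pow(Add(1, Mul(2, Pow(2, Rational(1, 2)))), 2) (Function('H')(U, b) = Pow(Add(1, Mul(Pow(2, Rational(1, 2)), Pow(4, Rational(1, 2)))), 2) = Pow(Add(1, Mul(Pow(2, Rational(1, 2)), 2)), 2) = Pow(Add(1, Mul(2, Pow(2, Rational(1, 2)))), 2))
Add(Mul(Mul(-19, Mul(Add(38, Function('H')(-6, -4)), Add(4, 36))), 76), Mul(-1, -424280)) = Add(Mul(Mul(-19, Mul(Add(38, Add(9, Mul(4, Pow(2, Rational(1, 2))))), Add(4, 36))), 76), Mul(-1, -424280)) = Add(Mul(Mul(-19, Mul(Add(47, Mul(4, Pow(2, Rational(1, 2)))), 40)), 76), 424280) = Add(Mul(Mul(-19, Add(1880, Mul(160, Pow(2, Rational(1, 2))))), 76), 424280) = Add(Mul(Add(-35720, Mul(-3040, Pow(2, Rational(1, 2)))), 76), 424280) = Add(Add(-2714720, Mul(-231040, Pow(2, Rational(1, 2)))), 424280) = Add(-2290440, Mul(-231040, Pow(2, Rational(1, 2))))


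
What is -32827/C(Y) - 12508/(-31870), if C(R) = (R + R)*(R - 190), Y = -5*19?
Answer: -36888829/172576050 ≈ -0.21375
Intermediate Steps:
Y = -95
C(R) = 2*R*(-190 + R) (C(R) = (2*R)*(-190 + R) = 2*R*(-190 + R))
-32827/C(Y) - 12508/(-31870) = -32827*(-1/(190*(-190 - 95))) - 12508/(-31870) = -32827/(2*(-95)*(-285)) - 12508*(-1/31870) = -32827/54150 + 6254/15935 = -36888829/172576050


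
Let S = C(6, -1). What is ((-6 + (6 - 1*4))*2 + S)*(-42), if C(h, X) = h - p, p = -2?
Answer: 0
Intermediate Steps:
C(h, X) = 2 + h (C(h, X) = h - 1*(-2) = h + 2 = 2 + h)
S = 8 (S = 2 + 6 = 8)
((-6 + (6 - 1*4))*2 + S)*(-42) = ((-6 + (6 - 1*4))*2 + 8)*(-42) = ((-6 + (6 - 4))*2 + 8)*(-42) = ((-6 + 2)*2 + 8)*(-42) = (-4*2 + 8)*(-42) = (-8 + 8)*(-42) = 0*(-42) = 0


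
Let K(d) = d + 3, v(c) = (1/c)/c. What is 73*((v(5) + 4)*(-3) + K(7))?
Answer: -3869/25 ≈ -154.76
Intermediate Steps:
v(c) = c⁻² (v(c) = 1/(c*c) = c⁻²)
K(d) = 3 + d
73*((v(5) + 4)*(-3) + K(7)) = 73*((5⁻² + 4)*(-3) + (3 + 7)) = 73*((1/25 + 4)*(-3) + 10) = 73*((101/25)*(-3) + 10) = 73*(-303/25 + 10) = 73*(-53/25) = -3869/25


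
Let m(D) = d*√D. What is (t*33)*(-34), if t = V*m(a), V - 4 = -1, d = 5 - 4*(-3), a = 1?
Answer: -57222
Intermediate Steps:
d = 17 (d = 5 + 12 = 17)
m(D) = 17*√D
V = 3 (V = 4 - 1 = 3)
t = 51 (t = 3*(17*√1) = 3*(17*1) = 3*17 = 51)
(t*33)*(-34) = (51*33)*(-34) = 1683*(-34) = -57222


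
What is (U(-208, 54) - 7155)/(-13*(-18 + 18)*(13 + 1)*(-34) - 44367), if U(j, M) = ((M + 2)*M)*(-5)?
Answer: 7425/14789 ≈ 0.50206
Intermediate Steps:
U(j, M) = -5*M*(2 + M) (U(j, M) = ((2 + M)*M)*(-5) = (M*(2 + M))*(-5) = -5*M*(2 + M))
(U(-208, 54) - 7155)/(-13*(-18 + 18)*(13 + 1)*(-34) - 44367) = (-5*54*(2 + 54) - 7155)/(-13*(-18 + 18)*(13 + 1)*(-34) - 44367) = (-5*54*56 - 7155)/(-0*14*(-34) - 44367) = (-15120 - 7155)/(-13*0*(-34) - 44367) = -22275/(0*(-34) - 44367) = -22275/(0 - 44367) = -22275/(-44367) = -22275*(-1/44367) = 7425/14789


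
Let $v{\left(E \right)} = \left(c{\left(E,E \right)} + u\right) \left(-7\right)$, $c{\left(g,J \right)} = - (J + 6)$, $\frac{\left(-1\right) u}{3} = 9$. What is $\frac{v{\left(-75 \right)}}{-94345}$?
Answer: $\frac{294}{94345} \approx 0.0031162$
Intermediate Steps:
$u = -27$ ($u = \left(-3\right) 9 = -27$)
$c{\left(g,J \right)} = -6 - J$ ($c{\left(g,J \right)} = - (6 + J) = -6 - J$)
$v{\left(E \right)} = 231 + 7 E$ ($v{\left(E \right)} = \left(\left(-6 - E\right) - 27\right) \left(-7\right) = \left(-33 - E\right) \left(-7\right) = 231 + 7 E$)
$\frac{v{\left(-75 \right)}}{-94345} = \frac{231 + 7 \left(-75\right)}{-94345} = \left(231 - 525\right) \left(- \frac{1}{94345}\right) = \left(-294\right) \left(- \frac{1}{94345}\right) = \frac{294}{94345}$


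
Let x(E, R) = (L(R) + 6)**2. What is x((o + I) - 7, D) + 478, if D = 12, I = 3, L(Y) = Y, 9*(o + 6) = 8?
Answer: 802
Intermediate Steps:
o = -46/9 (o = -6 + (1/9)*8 = -6 + 8/9 = -46/9 ≈ -5.1111)
x(E, R) = (6 + R)**2 (x(E, R) = (R + 6)**2 = (6 + R)**2)
x((o + I) - 7, D) + 478 = (6 + 12)**2 + 478 = 18**2 + 478 = 324 + 478 = 802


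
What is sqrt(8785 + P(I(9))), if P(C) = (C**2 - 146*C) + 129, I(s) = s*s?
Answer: sqrt(3649) ≈ 60.407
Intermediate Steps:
I(s) = s**2
P(C) = 129 + C**2 - 146*C
sqrt(8785 + P(I(9))) = sqrt(8785 + (129 + (9**2)**2 - 146*9**2)) = sqrt(8785 + (129 + 81**2 - 146*81)) = sqrt(8785 + (129 + 6561 - 11826)) = sqrt(8785 - 5136) = sqrt(3649)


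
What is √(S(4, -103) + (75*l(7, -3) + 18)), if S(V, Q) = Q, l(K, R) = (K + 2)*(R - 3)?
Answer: I*√4135 ≈ 64.304*I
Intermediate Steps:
l(K, R) = (-3 + R)*(2 + K) (l(K, R) = (2 + K)*(-3 + R) = (-3 + R)*(2 + K))
√(S(4, -103) + (75*l(7, -3) + 18)) = √(-103 + (75*(-6 - 3*7 + 2*(-3) + 7*(-3)) + 18)) = √(-103 + (75*(-6 - 21 - 6 - 21) + 18)) = √(-103 + (75*(-54) + 18)) = √(-103 + (-4050 + 18)) = √(-103 - 4032) = √(-4135) = I*√4135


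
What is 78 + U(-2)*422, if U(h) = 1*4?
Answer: 1766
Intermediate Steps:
U(h) = 4
78 + U(-2)*422 = 78 + 4*422 = 78 + 1688 = 1766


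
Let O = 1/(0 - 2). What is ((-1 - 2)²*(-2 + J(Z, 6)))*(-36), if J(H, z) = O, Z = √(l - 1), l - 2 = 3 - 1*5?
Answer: 810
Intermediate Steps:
O = -½ (O = 1/(-2) = -½ ≈ -0.50000)
l = 0 (l = 2 + (3 - 1*5) = 2 + (3 - 5) = 2 - 2 = 0)
Z = I (Z = √(0 - 1) = √(-1) = I ≈ 1.0*I)
J(H, z) = -½
((-1 - 2)²*(-2 + J(Z, 6)))*(-36) = ((-1 - 2)²*(-2 - ½))*(-36) = ((-3)²*(-5/2))*(-36) = (9*(-5/2))*(-36) = -45/2*(-36) = 810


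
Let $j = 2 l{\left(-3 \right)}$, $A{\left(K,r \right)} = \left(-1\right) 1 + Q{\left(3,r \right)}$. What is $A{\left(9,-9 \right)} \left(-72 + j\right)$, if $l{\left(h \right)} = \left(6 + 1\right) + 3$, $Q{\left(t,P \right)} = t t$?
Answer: $-416$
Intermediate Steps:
$Q{\left(t,P \right)} = t^{2}$
$l{\left(h \right)} = 10$ ($l{\left(h \right)} = 7 + 3 = 10$)
$A{\left(K,r \right)} = 8$ ($A{\left(K,r \right)} = \left(-1\right) 1 + 3^{2} = -1 + 9 = 8$)
$j = 20$ ($j = 2 \cdot 10 = 20$)
$A{\left(9,-9 \right)} \left(-72 + j\right) = 8 \left(-72 + 20\right) = 8 \left(-52\right) = -416$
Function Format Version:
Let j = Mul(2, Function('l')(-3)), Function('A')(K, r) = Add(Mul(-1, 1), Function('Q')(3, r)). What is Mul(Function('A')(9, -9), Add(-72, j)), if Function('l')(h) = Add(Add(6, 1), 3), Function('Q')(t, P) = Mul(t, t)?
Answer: -416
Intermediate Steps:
Function('Q')(t, P) = Pow(t, 2)
Function('l')(h) = 10 (Function('l')(h) = Add(7, 3) = 10)
Function('A')(K, r) = 8 (Function('A')(K, r) = Add(Mul(-1, 1), Pow(3, 2)) = Add(-1, 9) = 8)
j = 20 (j = Mul(2, 10) = 20)
Mul(Function('A')(9, -9), Add(-72, j)) = Mul(8, Add(-72, 20)) = Mul(8, -52) = -416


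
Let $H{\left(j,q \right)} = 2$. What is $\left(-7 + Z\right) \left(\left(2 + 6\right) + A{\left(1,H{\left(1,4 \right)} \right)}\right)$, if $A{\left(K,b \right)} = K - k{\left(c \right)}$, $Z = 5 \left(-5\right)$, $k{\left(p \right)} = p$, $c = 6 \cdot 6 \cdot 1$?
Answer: $864$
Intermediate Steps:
$c = 36$ ($c = 36 \cdot 1 = 36$)
$Z = -25$
$A{\left(K,b \right)} = -36 + K$ ($A{\left(K,b \right)} = K - 36 = -36 + K$)
$\left(-7 + Z\right) \left(\left(2 + 6\right) + A{\left(1,H{\left(1,4 \right)} \right)}\right) = \left(-7 - 25\right) \left(\left(2 + 6\right) + \left(-36 + 1\right)\right) = - 32 \left(8 - 35\right) = \left(-32\right) \left(-27\right) = 864$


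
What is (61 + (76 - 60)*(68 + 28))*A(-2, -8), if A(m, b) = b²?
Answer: 102208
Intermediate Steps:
(61 + (76 - 60)*(68 + 28))*A(-2, -8) = (61 + (76 - 60)*(68 + 28))*(-8)² = (61 + 16*96)*64 = (61 + 1536)*64 = 1597*64 = 102208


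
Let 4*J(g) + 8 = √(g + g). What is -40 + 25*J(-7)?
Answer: -90 + 25*I*√14/4 ≈ -90.0 + 23.385*I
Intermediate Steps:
J(g) = -2 + √2*√g/4 (J(g) = -2 + √(g + g)/4 = -2 + √(2*g)/4 = -2 + (√2*√g)/4 = -2 + √2*√g/4)
-40 + 25*J(-7) = -40 + 25*(-2 + √2*√(-7)/4) = -40 + 25*(-2 + √2*(I*√7)/4) = -40 + 25*(-2 + I*√14/4) = -40 + (-50 + 25*I*√14/4) = -90 + 25*I*√14/4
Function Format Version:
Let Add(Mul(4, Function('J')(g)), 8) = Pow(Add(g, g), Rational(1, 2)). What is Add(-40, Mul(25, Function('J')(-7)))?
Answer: Add(-90, Mul(Rational(25, 4), I, Pow(14, Rational(1, 2)))) ≈ Add(-90.000, Mul(23.385, I))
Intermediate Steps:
Function('J')(g) = Add(-2, Mul(Rational(1, 4), Pow(2, Rational(1, 2)), Pow(g, Rational(1, 2)))) (Function('J')(g) = Add(-2, Mul(Rational(1, 4), Pow(Add(g, g), Rational(1, 2)))) = Add(-2, Mul(Rational(1, 4), Pow(Mul(2, g), Rational(1, 2)))) = Add(-2, Mul(Rational(1, 4), Mul(Pow(2, Rational(1, 2)), Pow(g, Rational(1, 2))))) = Add(-2, Mul(Rational(1, 4), Pow(2, Rational(1, 2)), Pow(g, Rational(1, 2)))))
Add(-40, Mul(25, Function('J')(-7))) = Add(-40, Mul(25, Add(-2, Mul(Rational(1, 4), Pow(2, Rational(1, 2)), Pow(-7, Rational(1, 2)))))) = Add(-40, Mul(25, Add(-2, Mul(Rational(1, 4), Pow(2, Rational(1, 2)), Mul(I, Pow(7, Rational(1, 2))))))) = Add(-40, Mul(25, Add(-2, Mul(Rational(1, 4), I, Pow(14, Rational(1, 2)))))) = Add(-40, Add(-50, Mul(Rational(25, 4), I, Pow(14, Rational(1, 2))))) = Add(-90, Mul(Rational(25, 4), I, Pow(14, Rational(1, 2))))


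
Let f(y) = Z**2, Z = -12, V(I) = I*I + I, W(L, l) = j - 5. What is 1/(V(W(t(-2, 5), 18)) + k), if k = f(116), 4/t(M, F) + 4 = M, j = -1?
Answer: 1/174 ≈ 0.0057471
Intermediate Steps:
t(M, F) = 4/(-4 + M)
W(L, l) = -6 (W(L, l) = -1 - 5 = -6)
V(I) = I + I**2 (V(I) = I**2 + I = I + I**2)
f(y) = 144 (f(y) = (-12)**2 = 144)
k = 144
1/(V(W(t(-2, 5), 18)) + k) = 1/(-6*(1 - 6) + 144) = 1/(-6*(-5) + 144) = 1/(30 + 144) = 1/174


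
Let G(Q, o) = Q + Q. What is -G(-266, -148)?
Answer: 532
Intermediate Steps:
G(Q, o) = 2*Q
-G(-266, -148) = -2*(-266) = -1*(-532) = 532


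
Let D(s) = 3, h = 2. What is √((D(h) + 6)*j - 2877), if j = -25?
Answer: I*√3102 ≈ 55.696*I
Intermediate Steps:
√((D(h) + 6)*j - 2877) = √((3 + 6)*(-25) - 2877) = √(9*(-25) - 2877) = √(-225 - 2877) = √(-3102) = I*√3102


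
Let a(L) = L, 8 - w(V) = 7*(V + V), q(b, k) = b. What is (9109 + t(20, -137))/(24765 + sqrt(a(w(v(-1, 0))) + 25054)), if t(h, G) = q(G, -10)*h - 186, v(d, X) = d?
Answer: 153121995/613280149 - 12366*sqrt(6269)/613280149 ≈ 0.24808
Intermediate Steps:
w(V) = 8 - 14*V (w(V) = 8 - 7*(V + V) = 8 - 7*2*V = 8 - 14*V)
t(h, G) = -186 + G*h (t(h, G) = G*h - 186 = -186 + G*h)
(9109 + t(20, -137))/(24765 + sqrt(a(w(v(-1, 0))) + 25054)) = (9109 + (-186 - 137*20))/(24765 + sqrt((8 - 14*(-1)) + 25054)) = (9109 + (-186 - 2740))/(24765 + sqrt((8 + 14) + 25054)) = (9109 - 2926)/(24765 + sqrt(22 + 25054)) = 6183/(24765 + sqrt(25076)) = 6183/(24765 + 2*sqrt(6269))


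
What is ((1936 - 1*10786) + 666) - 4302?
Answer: -12486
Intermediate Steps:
((1936 - 1*10786) + 666) - 4302 = ((1936 - 10786) + 666) - 4302 = (-8850 + 666) - 4302 = -8184 - 4302 = -12486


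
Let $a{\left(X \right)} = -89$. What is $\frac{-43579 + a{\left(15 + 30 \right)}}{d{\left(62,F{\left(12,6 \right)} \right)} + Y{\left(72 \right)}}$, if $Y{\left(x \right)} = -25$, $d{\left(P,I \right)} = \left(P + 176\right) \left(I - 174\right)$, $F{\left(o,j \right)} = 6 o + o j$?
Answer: $\frac{43668}{7165} \approx 6.0946$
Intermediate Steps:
$F{\left(o,j \right)} = 6 o + j o$
$d{\left(P,I \right)} = \left(-174 + I\right) \left(176 + P\right)$ ($d{\left(P,I \right)} = \left(176 + P\right) \left(-174 + I\right) = \left(-174 + I\right) \left(176 + P\right)$)
$\frac{-43579 + a{\left(15 + 30 \right)}}{d{\left(62,F{\left(12,6 \right)} \right)} + Y{\left(72 \right)}} = \frac{-43579 - 89}{\left(-30624 - 10788 + 176 \cdot 12 \left(6 + 6\right) + 12 \left(6 + 6\right) 62\right) - 25} = - \frac{43668}{\left(-30624 - 10788 + 176 \cdot 12 \cdot 12 + 12 \cdot 12 \cdot 62\right) - 25} = - \frac{43668}{\left(-30624 - 10788 + 176 \cdot 144 + 144 \cdot 62\right) - 25} = - \frac{43668}{\left(-30624 - 10788 + 25344 + 8928\right) - 25} = - \frac{43668}{-7140 - 25} = - \frac{43668}{-7165} = \left(-43668\right) \left(- \frac{1}{7165}\right) = \frac{43668}{7165}$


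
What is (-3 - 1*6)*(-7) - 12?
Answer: 51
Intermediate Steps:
(-3 - 1*6)*(-7) - 12 = (-3 - 6)*(-7) - 12 = -9*(-7) - 12 = 63 - 12 = 51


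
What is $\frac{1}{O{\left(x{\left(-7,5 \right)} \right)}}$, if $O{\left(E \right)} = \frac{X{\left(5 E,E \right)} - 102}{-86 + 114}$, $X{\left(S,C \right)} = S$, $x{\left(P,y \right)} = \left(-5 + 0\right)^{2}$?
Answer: $\frac{28}{23} \approx 1.2174$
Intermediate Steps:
$x{\left(P,y \right)} = 25$ ($x{\left(P,y \right)} = \left(-5\right)^{2} = 25$)
$O{\left(E \right)} = - \frac{51}{14} + \frac{5 E}{28}$ ($O{\left(E \right)} = \frac{5 E - 102}{-86 + 114} = \frac{-102 + 5 E}{28} = \left(-102 + 5 E\right) \frac{1}{28} = - \frac{51}{14} + \frac{5 E}{28}$)
$\frac{1}{O{\left(x{\left(-7,5 \right)} \right)}} = \frac{1}{- \frac{51}{14} + \frac{5}{28} \cdot 25} = \frac{1}{- \frac{51}{14} + \frac{125}{28}} = \frac{1}{\frac{23}{28}} = \frac{28}{23}$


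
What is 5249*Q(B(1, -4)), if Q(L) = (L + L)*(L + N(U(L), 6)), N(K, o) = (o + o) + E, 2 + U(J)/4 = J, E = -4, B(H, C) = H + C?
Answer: -157470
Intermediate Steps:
B(H, C) = C + H
U(J) = -8 + 4*J
N(K, o) = -4 + 2*o (N(K, o) = (o + o) - 4 = 2*o - 4 = -4 + 2*o)
Q(L) = 2*L*(8 + L) (Q(L) = (L + L)*(L + (-4 + 2*6)) = (2*L)*(L + (-4 + 12)) = (2*L)*(L + 8) = (2*L)*(8 + L) = 2*L*(8 + L))
5249*Q(B(1, -4)) = 5249*(2*(-4 + 1)*(8 + (-4 + 1))) = 5249*(2*(-3)*(8 - 3)) = 5249*(2*(-3)*5) = 5249*(-30) = -157470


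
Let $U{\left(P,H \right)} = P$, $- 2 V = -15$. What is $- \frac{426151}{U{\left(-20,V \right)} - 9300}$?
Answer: $\frac{426151}{9320} \approx 45.724$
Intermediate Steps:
$V = \frac{15}{2}$ ($V = \left(- \frac{1}{2}\right) \left(-15\right) = \frac{15}{2} \approx 7.5$)
$- \frac{426151}{U{\left(-20,V \right)} - 9300} = - \frac{426151}{-20 - 9300} = - \frac{426151}{-9320} = \left(-426151\right) \left(- \frac{1}{9320}\right) = \frac{426151}{9320}$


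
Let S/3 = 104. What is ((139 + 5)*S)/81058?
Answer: 22464/40529 ≈ 0.55427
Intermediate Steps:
S = 312 (S = 3*104 = 312)
((139 + 5)*S)/81058 = ((139 + 5)*312)/81058 = (144*312)*(1/81058) = 44928*(1/81058) = 22464/40529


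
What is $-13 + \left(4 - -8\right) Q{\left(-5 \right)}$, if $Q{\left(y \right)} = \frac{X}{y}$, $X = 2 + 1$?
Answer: $- \frac{101}{5} \approx -20.2$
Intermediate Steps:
$X = 3$
$Q{\left(y \right)} = \frac{3}{y}$
$-13 + \left(4 - -8\right) Q{\left(-5 \right)} = -13 + \left(4 - -8\right) \frac{3}{-5} = -13 + \left(4 + 8\right) 3 \left(- \frac{1}{5}\right) = -13 + 12 \left(- \frac{3}{5}\right) = -13 - \frac{36}{5} = - \frac{101}{5}$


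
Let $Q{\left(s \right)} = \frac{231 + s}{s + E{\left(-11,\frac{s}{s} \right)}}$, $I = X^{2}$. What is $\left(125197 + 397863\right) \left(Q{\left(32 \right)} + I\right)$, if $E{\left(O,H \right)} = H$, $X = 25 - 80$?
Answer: $\frac{52352029280}{33} \approx 1.5864 \cdot 10^{9}$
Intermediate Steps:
$X = -55$
$I = 3025$ ($I = \left(-55\right)^{2} = 3025$)
$Q{\left(s \right)} = \frac{231 + s}{1 + s}$ ($Q{\left(s \right)} = \frac{231 + s}{s + \frac{s}{s}} = \frac{231 + s}{s + 1} = \frac{231 + s}{1 + s}$)
$\left(125197 + 397863\right) \left(Q{\left(32 \right)} + I\right) = \left(125197 + 397863\right) \left(\frac{231 + 32}{1 + 32} + 3025\right) = 523060 \left(\frac{1}{33} \cdot 263 + 3025\right) = 523060 \left(\frac{263}{33} + 3025\right) = 523060 \cdot \frac{100088}{33} = \frac{52352029280}{33}$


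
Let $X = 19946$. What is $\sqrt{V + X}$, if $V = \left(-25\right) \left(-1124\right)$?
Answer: $\sqrt{48046} \approx 219.19$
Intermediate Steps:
$V = 28100$
$\sqrt{V + X} = \sqrt{28100 + 19946} = \sqrt{48046}$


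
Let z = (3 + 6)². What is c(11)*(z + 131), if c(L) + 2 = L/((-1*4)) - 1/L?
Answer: -11289/11 ≈ -1026.3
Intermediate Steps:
c(L) = -2 - 1/L - L/4 (c(L) = -2 + (L/((-1*4)) - 1/L) = -2 + (L/(-4) - 1/L) = -2 + (L*(-¼) - 1/L) = -2 + (-L/4 - 1/L) = -2 + (-1/L - L/4) = -2 - 1/L - L/4)
z = 81 (z = 9² = 81)
c(11)*(z + 131) = (-2 - 1/11 - ¼*11)*(81 + 131) = (-2 - 1*1/11 - 11/4)*212 = (-2 - 1/11 - 11/4)*212 = -213/44*212 = -11289/11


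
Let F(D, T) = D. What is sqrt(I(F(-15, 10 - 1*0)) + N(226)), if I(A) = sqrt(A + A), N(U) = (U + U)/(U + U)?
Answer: sqrt(1 + I*sqrt(30)) ≈ 1.8121 + 1.5113*I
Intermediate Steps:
N(U) = 1 (N(U) = (2*U)/((2*U)) = (2*U)*(1/(2*U)) = 1)
I(A) = sqrt(2)*sqrt(A) (I(A) = sqrt(2*A) = sqrt(2)*sqrt(A))
sqrt(I(F(-15, 10 - 1*0)) + N(226)) = sqrt(sqrt(2)*sqrt(-15) + 1) = sqrt(sqrt(2)*(I*sqrt(15)) + 1) = sqrt(I*sqrt(30) + 1) = sqrt(1 + I*sqrt(30))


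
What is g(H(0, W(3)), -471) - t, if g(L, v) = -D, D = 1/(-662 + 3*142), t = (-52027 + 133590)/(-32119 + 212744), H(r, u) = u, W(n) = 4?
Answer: -19068243/42627500 ≈ -0.44732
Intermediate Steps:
t = 81563/180625 ≈ 0.45156
D = -1/236 (D = 1/(-662 + 426) = 1/(-236) = -1/236 ≈ -0.0042373)
g(L, v) = 1/236 (g(L, v) = -1*(-1/236) = 1/236)
g(H(0, W(3)), -471) - t = 1/236 - 1*81563/180625 = 1/236 - 81563/180625 = -19068243/42627500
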